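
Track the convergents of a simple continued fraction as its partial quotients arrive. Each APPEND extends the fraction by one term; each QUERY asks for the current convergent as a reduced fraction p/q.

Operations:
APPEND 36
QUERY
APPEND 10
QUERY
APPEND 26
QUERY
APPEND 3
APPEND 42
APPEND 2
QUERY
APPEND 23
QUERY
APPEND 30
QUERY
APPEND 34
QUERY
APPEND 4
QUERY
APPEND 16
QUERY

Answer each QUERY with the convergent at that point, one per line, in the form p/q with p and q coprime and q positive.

APPEND 36: p_0 = 36·1 + 0 = 36, q_0 = 36·0 + 1 = 1 → 36/1
APPEND 10: p_1 = 10·36 + 1 = 361, q_1 = 10·1 + 0 = 10 → 361/10
APPEND 26: p_2 = 26·361 + 36 = 9422, q_2 = 26·10 + 1 = 261 → 9422/261
APPEND 3: p_3 = 3·9422 + 361 = 28627, q_3 = 3·261 + 10 = 793 → 28627/793
APPEND 42: p_4 = 42·28627 + 9422 = 1211756, q_4 = 42·793 + 261 = 33567 → 1211756/33567
APPEND 2: p_5 = 2·1211756 + 28627 = 2452139, q_5 = 2·33567 + 793 = 67927 → 2452139/67927
APPEND 23: p_6 = 23·2452139 + 1211756 = 57610953, q_6 = 23·67927 + 33567 = 1595888 → 57610953/1595888
APPEND 30: p_7 = 30·57610953 + 2452139 = 1730780729, q_7 = 30·1595888 + 67927 = 47944567 → 1730780729/47944567
APPEND 34: p_8 = 34·1730780729 + 57610953 = 58904155739, q_8 = 34·47944567 + 1595888 = 1631711166 → 58904155739/1631711166
APPEND 4: p_9 = 4·58904155739 + 1730780729 = 237347403685, q_9 = 4·1631711166 + 47944567 = 6574789231 → 237347403685/6574789231
APPEND 16: p_10 = 16·237347403685 + 58904155739 = 3856462614699, q_10 = 16·6574789231 + 1631711166 = 106828338862 → 3856462614699/106828338862

36/1
361/10
9422/261
2452139/67927
57610953/1595888
1730780729/47944567
58904155739/1631711166
237347403685/6574789231
3856462614699/106828338862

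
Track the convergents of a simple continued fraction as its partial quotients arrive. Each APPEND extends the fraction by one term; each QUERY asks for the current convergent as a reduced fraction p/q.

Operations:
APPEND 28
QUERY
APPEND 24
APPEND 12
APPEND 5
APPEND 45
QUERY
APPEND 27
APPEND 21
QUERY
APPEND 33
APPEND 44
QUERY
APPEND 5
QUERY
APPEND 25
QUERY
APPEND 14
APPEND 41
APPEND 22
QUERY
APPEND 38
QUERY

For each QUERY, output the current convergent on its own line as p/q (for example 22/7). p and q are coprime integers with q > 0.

28/1
1861789/66394
1058361205/37742641
1540012448689/54918998081
7735038472706/275842291665
194915974266339/6950976289706
2475400637849770614/88276249322210279
94177618060071809203/3358505595144529817

APPEND 28: p_0 = 28·1 + 0 = 28, q_0 = 28·0 + 1 = 1 → 28/1
APPEND 24: p_1 = 24·28 + 1 = 673, q_1 = 24·1 + 0 = 24 → 673/24
APPEND 12: p_2 = 12·673 + 28 = 8104, q_2 = 12·24 + 1 = 289 → 8104/289
APPEND 5: p_3 = 5·8104 + 673 = 41193, q_3 = 5·289 + 24 = 1469 → 41193/1469
APPEND 45: p_4 = 45·41193 + 8104 = 1861789, q_4 = 45·1469 + 289 = 66394 → 1861789/66394
APPEND 27: p_5 = 27·1861789 + 41193 = 50309496, q_5 = 27·66394 + 1469 = 1794107 → 50309496/1794107
APPEND 21: p_6 = 21·50309496 + 1861789 = 1058361205, q_6 = 21·1794107 + 66394 = 37742641 → 1058361205/37742641
APPEND 33: p_7 = 33·1058361205 + 50309496 = 34976229261, q_7 = 33·37742641 + 1794107 = 1247301260 → 34976229261/1247301260
APPEND 44: p_8 = 44·34976229261 + 1058361205 = 1540012448689, q_8 = 44·1247301260 + 37742641 = 54918998081 → 1540012448689/54918998081
APPEND 5: p_9 = 5·1540012448689 + 34976229261 = 7735038472706, q_9 = 5·54918998081 + 1247301260 = 275842291665 → 7735038472706/275842291665
APPEND 25: p_10 = 25·7735038472706 + 1540012448689 = 194915974266339, q_10 = 25·275842291665 + 54918998081 = 6950976289706 → 194915974266339/6950976289706
APPEND 14: p_11 = 14·194915974266339 + 7735038472706 = 2736558678201452, q_11 = 14·6950976289706 + 275842291665 = 97589510347549 → 2736558678201452/97589510347549
APPEND 41: p_12 = 41·2736558678201452 + 194915974266339 = 112393821780525871, q_12 = 41·97589510347549 + 6950976289706 = 4008120900539215 → 112393821780525871/4008120900539215
APPEND 22: p_13 = 22·112393821780525871 + 2736558678201452 = 2475400637849770614, q_13 = 22·4008120900539215 + 97589510347549 = 88276249322210279 → 2475400637849770614/88276249322210279
APPEND 38: p_14 = 38·2475400637849770614 + 112393821780525871 = 94177618060071809203, q_14 = 38·88276249322210279 + 4008120900539215 = 3358505595144529817 → 94177618060071809203/3358505595144529817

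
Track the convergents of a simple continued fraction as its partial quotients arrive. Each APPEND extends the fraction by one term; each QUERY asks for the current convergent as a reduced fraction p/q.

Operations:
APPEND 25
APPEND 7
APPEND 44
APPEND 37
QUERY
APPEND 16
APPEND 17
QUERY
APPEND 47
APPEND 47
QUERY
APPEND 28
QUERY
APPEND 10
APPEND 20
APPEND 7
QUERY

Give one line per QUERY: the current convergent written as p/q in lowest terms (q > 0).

APPEND 25: p_0 = 25·1 + 0 = 25, q_0 = 25·0 + 1 = 1 → 25/1
APPEND 7: p_1 = 7·25 + 1 = 176, q_1 = 7·1 + 0 = 7 → 176/7
APPEND 44: p_2 = 44·176 + 25 = 7769, q_2 = 44·7 + 1 = 309 → 7769/309
APPEND 37: p_3 = 37·7769 + 176 = 287629, q_3 = 37·309 + 7 = 11440 → 287629/11440
APPEND 16: p_4 = 16·287629 + 7769 = 4609833, q_4 = 16·11440 + 309 = 183349 → 4609833/183349
APPEND 17: p_5 = 17·4609833 + 287629 = 78654790, q_5 = 17·183349 + 11440 = 3128373 → 78654790/3128373
APPEND 47: p_6 = 47·78654790 + 4609833 = 3701384963, q_6 = 47·3128373 + 183349 = 147216880 → 3701384963/147216880
APPEND 47: p_7 = 47·3701384963 + 78654790 = 174043748051, q_7 = 47·147216880 + 3128373 = 6922321733 → 174043748051/6922321733
APPEND 28: p_8 = 28·174043748051 + 3701384963 = 4876926330391, q_8 = 28·6922321733 + 147216880 = 193972225404 → 4876926330391/193972225404
APPEND 10: p_9 = 10·4876926330391 + 174043748051 = 48943307051961, q_9 = 10·193972225404 + 6922321733 = 1946644575773 → 48943307051961/1946644575773
APPEND 20: p_10 = 20·48943307051961 + 4876926330391 = 983743067369611, q_10 = 20·1946644575773 + 193972225404 = 39126863740864 → 983743067369611/39126863740864
APPEND 7: p_11 = 7·983743067369611 + 48943307051961 = 6935144778639238, q_11 = 7·39126863740864 + 1946644575773 = 275834690761821 → 6935144778639238/275834690761821

287629/11440
78654790/3128373
174043748051/6922321733
4876926330391/193972225404
6935144778639238/275834690761821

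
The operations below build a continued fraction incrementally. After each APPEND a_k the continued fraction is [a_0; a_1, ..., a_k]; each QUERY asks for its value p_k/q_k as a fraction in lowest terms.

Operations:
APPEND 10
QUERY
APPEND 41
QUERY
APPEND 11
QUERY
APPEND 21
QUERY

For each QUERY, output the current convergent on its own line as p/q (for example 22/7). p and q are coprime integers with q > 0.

10/1
411/41
4531/452
95562/9533

APPEND 10: p_0 = 10·1 + 0 = 10, q_0 = 10·0 + 1 = 1 → 10/1
APPEND 41: p_1 = 41·10 + 1 = 411, q_1 = 41·1 + 0 = 41 → 411/41
APPEND 11: p_2 = 11·411 + 10 = 4531, q_2 = 11·41 + 1 = 452 → 4531/452
APPEND 21: p_3 = 21·4531 + 411 = 95562, q_3 = 21·452 + 41 = 9533 → 95562/9533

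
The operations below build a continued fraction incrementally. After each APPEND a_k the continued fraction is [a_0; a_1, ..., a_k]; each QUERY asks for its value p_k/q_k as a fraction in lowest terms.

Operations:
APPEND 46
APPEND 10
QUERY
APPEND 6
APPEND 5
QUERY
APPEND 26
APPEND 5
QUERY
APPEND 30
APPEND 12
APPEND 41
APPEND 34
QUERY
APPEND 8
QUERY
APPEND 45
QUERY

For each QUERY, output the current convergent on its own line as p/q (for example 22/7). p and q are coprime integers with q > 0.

461/10
14521/315
1916311/41570
973379400357/21115247824
7815643527791/169542575005
352677338150952/7650531123049

APPEND 46: p_0 = 46·1 + 0 = 46, q_0 = 46·0 + 1 = 1 → 46/1
APPEND 10: p_1 = 10·46 + 1 = 461, q_1 = 10·1 + 0 = 10 → 461/10
APPEND 6: p_2 = 6·461 + 46 = 2812, q_2 = 6·10 + 1 = 61 → 2812/61
APPEND 5: p_3 = 5·2812 + 461 = 14521, q_3 = 5·61 + 10 = 315 → 14521/315
APPEND 26: p_4 = 26·14521 + 2812 = 380358, q_4 = 26·315 + 61 = 8251 → 380358/8251
APPEND 5: p_5 = 5·380358 + 14521 = 1916311, q_5 = 5·8251 + 315 = 41570 → 1916311/41570
APPEND 30: p_6 = 30·1916311 + 380358 = 57869688, q_6 = 30·41570 + 8251 = 1255351 → 57869688/1255351
APPEND 12: p_7 = 12·57869688 + 1916311 = 696352567, q_7 = 12·1255351 + 41570 = 15105782 → 696352567/15105782
APPEND 41: p_8 = 41·696352567 + 57869688 = 28608324935, q_8 = 41·15105782 + 1255351 = 620592413 → 28608324935/620592413
APPEND 34: p_9 = 34·28608324935 + 696352567 = 973379400357, q_9 = 34·620592413 + 15105782 = 21115247824 → 973379400357/21115247824
APPEND 8: p_10 = 8·973379400357 + 28608324935 = 7815643527791, q_10 = 8·21115247824 + 620592413 = 169542575005 → 7815643527791/169542575005
APPEND 45: p_11 = 45·7815643527791 + 973379400357 = 352677338150952, q_11 = 45·169542575005 + 21115247824 = 7650531123049 → 352677338150952/7650531123049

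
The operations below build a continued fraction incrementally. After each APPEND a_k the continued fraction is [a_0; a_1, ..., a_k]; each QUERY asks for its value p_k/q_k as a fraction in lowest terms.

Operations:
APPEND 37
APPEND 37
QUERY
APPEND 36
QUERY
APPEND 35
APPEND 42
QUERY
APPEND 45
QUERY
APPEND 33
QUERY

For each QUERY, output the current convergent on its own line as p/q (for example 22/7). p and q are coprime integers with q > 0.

APPEND 37: p_0 = 37·1 + 0 = 37, q_0 = 37·0 + 1 = 1 → 37/1
APPEND 37: p_1 = 37·37 + 1 = 1370, q_1 = 37·1 + 0 = 37 → 1370/37
APPEND 36: p_2 = 36·1370 + 37 = 49357, q_2 = 36·37 + 1 = 1333 → 49357/1333
APPEND 35: p_3 = 35·49357 + 1370 = 1728865, q_3 = 35·1333 + 37 = 46692 → 1728865/46692
APPEND 42: p_4 = 42·1728865 + 49357 = 72661687, q_4 = 42·46692 + 1333 = 1962397 → 72661687/1962397
APPEND 45: p_5 = 45·72661687 + 1728865 = 3271504780, q_5 = 45·1962397 + 46692 = 88354557 → 3271504780/88354557
APPEND 33: p_6 = 33·3271504780 + 72661687 = 108032319427, q_6 = 33·88354557 + 1962397 = 2917662778 → 108032319427/2917662778

1370/37
49357/1333
72661687/1962397
3271504780/88354557
108032319427/2917662778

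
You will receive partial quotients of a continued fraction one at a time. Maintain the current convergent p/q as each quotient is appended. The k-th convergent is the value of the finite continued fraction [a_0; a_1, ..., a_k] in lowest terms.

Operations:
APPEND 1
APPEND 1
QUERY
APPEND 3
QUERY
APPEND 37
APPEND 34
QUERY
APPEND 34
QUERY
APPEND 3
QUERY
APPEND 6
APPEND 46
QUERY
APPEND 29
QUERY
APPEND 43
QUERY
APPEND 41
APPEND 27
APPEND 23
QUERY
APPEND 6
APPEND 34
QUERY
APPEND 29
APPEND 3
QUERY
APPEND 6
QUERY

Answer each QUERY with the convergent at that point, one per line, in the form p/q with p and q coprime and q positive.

2/1
7/4
8881/5070
302215/172529
915526/522657
267502592/152712323
7763370539/4431965838
334092435769/190727243357
8532538239478983/4871069569438661
1761763396107636085/1005758406991309693
155189875697872106989/88595053403831300428
982281958287820798902/560766752088601132813

APPEND 1: p_0 = 1·1 + 0 = 1, q_0 = 1·0 + 1 = 1 → 1/1
APPEND 1: p_1 = 1·1 + 1 = 2, q_1 = 1·1 + 0 = 1 → 2/1
APPEND 3: p_2 = 3·2 + 1 = 7, q_2 = 3·1 + 1 = 4 → 7/4
APPEND 37: p_3 = 37·7 + 2 = 261, q_3 = 37·4 + 1 = 149 → 261/149
APPEND 34: p_4 = 34·261 + 7 = 8881, q_4 = 34·149 + 4 = 5070 → 8881/5070
APPEND 34: p_5 = 34·8881 + 261 = 302215, q_5 = 34·5070 + 149 = 172529 → 302215/172529
APPEND 3: p_6 = 3·302215 + 8881 = 915526, q_6 = 3·172529 + 5070 = 522657 → 915526/522657
APPEND 6: p_7 = 6·915526 + 302215 = 5795371, q_7 = 6·522657 + 172529 = 3308471 → 5795371/3308471
APPEND 46: p_8 = 46·5795371 + 915526 = 267502592, q_8 = 46·3308471 + 522657 = 152712323 → 267502592/152712323
APPEND 29: p_9 = 29·267502592 + 5795371 = 7763370539, q_9 = 29·152712323 + 3308471 = 4431965838 → 7763370539/4431965838
APPEND 43: p_10 = 43·7763370539 + 267502592 = 334092435769, q_10 = 43·4431965838 + 152712323 = 190727243357 → 334092435769/190727243357
APPEND 41: p_11 = 41·334092435769 + 7763370539 = 13705553237068, q_11 = 41·190727243357 + 4431965838 = 7824248943475 → 13705553237068/7824248943475
APPEND 27: p_12 = 27·13705553237068 + 334092435769 = 370384029836605, q_12 = 27·7824248943475 + 190727243357 = 211445448717182 → 370384029836605/211445448717182
APPEND 23: p_13 = 23·370384029836605 + 13705553237068 = 8532538239478983, q_13 = 23·211445448717182 + 7824248943475 = 4871069569438661 → 8532538239478983/4871069569438661
APPEND 6: p_14 = 6·8532538239478983 + 370384029836605 = 51565613466710503, q_14 = 6·4871069569438661 + 211445448717182 = 29437862865349148 → 51565613466710503/29437862865349148
APPEND 34: p_15 = 34·51565613466710503 + 8532538239478983 = 1761763396107636085, q_15 = 34·29437862865349148 + 4871069569438661 = 1005758406991309693 → 1761763396107636085/1005758406991309693
APPEND 29: p_16 = 29·1761763396107636085 + 51565613466710503 = 51142704100588156968, q_16 = 29·1005758406991309693 + 29437862865349148 = 29196431665613330245 → 51142704100588156968/29196431665613330245
APPEND 3: p_17 = 3·51142704100588156968 + 1761763396107636085 = 155189875697872106989, q_17 = 3·29196431665613330245 + 1005758406991309693 = 88595053403831300428 → 155189875697872106989/88595053403831300428
APPEND 6: p_18 = 6·155189875697872106989 + 51142704100588156968 = 982281958287820798902, q_18 = 6·88595053403831300428 + 29196431665613330245 = 560766752088601132813 → 982281958287820798902/560766752088601132813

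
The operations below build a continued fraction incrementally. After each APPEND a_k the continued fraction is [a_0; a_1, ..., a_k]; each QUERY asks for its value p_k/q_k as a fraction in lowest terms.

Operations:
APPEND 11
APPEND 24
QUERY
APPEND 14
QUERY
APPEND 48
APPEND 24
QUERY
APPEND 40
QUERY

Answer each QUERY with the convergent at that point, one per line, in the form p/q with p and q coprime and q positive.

265/24
3721/337
4296673/389137
172045793/15581680

APPEND 11: p_0 = 11·1 + 0 = 11, q_0 = 11·0 + 1 = 1 → 11/1
APPEND 24: p_1 = 24·11 + 1 = 265, q_1 = 24·1 + 0 = 24 → 265/24
APPEND 14: p_2 = 14·265 + 11 = 3721, q_2 = 14·24 + 1 = 337 → 3721/337
APPEND 48: p_3 = 48·3721 + 265 = 178873, q_3 = 48·337 + 24 = 16200 → 178873/16200
APPEND 24: p_4 = 24·178873 + 3721 = 4296673, q_4 = 24·16200 + 337 = 389137 → 4296673/389137
APPEND 40: p_5 = 40·4296673 + 178873 = 172045793, q_5 = 40·389137 + 16200 = 15581680 → 172045793/15581680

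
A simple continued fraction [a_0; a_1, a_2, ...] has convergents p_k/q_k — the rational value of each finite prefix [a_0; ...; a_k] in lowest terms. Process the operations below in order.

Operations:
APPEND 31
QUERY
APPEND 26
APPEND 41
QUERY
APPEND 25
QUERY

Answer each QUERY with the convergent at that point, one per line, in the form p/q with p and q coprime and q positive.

31/1
33118/1067
828757/26701

APPEND 31: p_0 = 31·1 + 0 = 31, q_0 = 31·0 + 1 = 1 → 31/1
APPEND 26: p_1 = 26·31 + 1 = 807, q_1 = 26·1 + 0 = 26 → 807/26
APPEND 41: p_2 = 41·807 + 31 = 33118, q_2 = 41·26 + 1 = 1067 → 33118/1067
APPEND 25: p_3 = 25·33118 + 807 = 828757, q_3 = 25·1067 + 26 = 26701 → 828757/26701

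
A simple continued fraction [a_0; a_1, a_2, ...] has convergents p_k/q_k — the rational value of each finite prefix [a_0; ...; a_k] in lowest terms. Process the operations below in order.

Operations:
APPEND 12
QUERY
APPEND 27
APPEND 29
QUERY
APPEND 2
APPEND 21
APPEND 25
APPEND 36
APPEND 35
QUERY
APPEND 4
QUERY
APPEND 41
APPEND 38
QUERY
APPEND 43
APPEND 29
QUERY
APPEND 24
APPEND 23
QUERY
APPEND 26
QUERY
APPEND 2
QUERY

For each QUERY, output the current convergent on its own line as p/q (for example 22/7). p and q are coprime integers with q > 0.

12/1
9437/784
13046370899/1083856535
52557941776/4366368939
82433593322946/6848355724231
102939994204564343/8551970988348274
57007393481126100718/4736017122782469763
1484666337182623033293/123341987155465697381
3026340067846372167304/251419991433713864525

APPEND 12: p_0 = 12·1 + 0 = 12, q_0 = 12·0 + 1 = 1 → 12/1
APPEND 27: p_1 = 27·12 + 1 = 325, q_1 = 27·1 + 0 = 27 → 325/27
APPEND 29: p_2 = 29·325 + 12 = 9437, q_2 = 29·27 + 1 = 784 → 9437/784
APPEND 2: p_3 = 2·9437 + 325 = 19199, q_3 = 2·784 + 27 = 1595 → 19199/1595
APPEND 21: p_4 = 21·19199 + 9437 = 412616, q_4 = 21·1595 + 784 = 34279 → 412616/34279
APPEND 25: p_5 = 25·412616 + 19199 = 10334599, q_5 = 25·34279 + 1595 = 858570 → 10334599/858570
APPEND 36: p_6 = 36·10334599 + 412616 = 372458180, q_6 = 36·858570 + 34279 = 30942799 → 372458180/30942799
APPEND 35: p_7 = 35·372458180 + 10334599 = 13046370899, q_7 = 35·30942799 + 858570 = 1083856535 → 13046370899/1083856535
APPEND 4: p_8 = 4·13046370899 + 372458180 = 52557941776, q_8 = 4·1083856535 + 30942799 = 4366368939 → 52557941776/4366368939
APPEND 41: p_9 = 41·52557941776 + 13046370899 = 2167921983715, q_9 = 41·4366368939 + 1083856535 = 180104983034 → 2167921983715/180104983034
APPEND 38: p_10 = 38·2167921983715 + 52557941776 = 82433593322946, q_10 = 38·180104983034 + 4366368939 = 6848355724231 → 82433593322946/6848355724231
APPEND 43: p_11 = 43·82433593322946 + 2167921983715 = 3546812434870393, q_11 = 43·6848355724231 + 180104983034 = 294659401124967 → 3546812434870393/294659401124967
APPEND 29: p_12 = 29·3546812434870393 + 82433593322946 = 102939994204564343, q_12 = 29·294659401124967 + 6848355724231 = 8551970988348274 → 102939994204564343/8551970988348274
APPEND 24: p_13 = 24·102939994204564343 + 3546812434870393 = 2474106673344414625, q_13 = 24·8551970988348274 + 294659401124967 = 205541963121483543 → 2474106673344414625/205541963121483543
APPEND 23: p_14 = 23·2474106673344414625 + 102939994204564343 = 57007393481126100718, q_14 = 23·205541963121483543 + 8551970988348274 = 4736017122782469763 → 57007393481126100718/4736017122782469763
APPEND 26: p_15 = 26·57007393481126100718 + 2474106673344414625 = 1484666337182623033293, q_15 = 26·4736017122782469763 + 205541963121483543 = 123341987155465697381 → 1484666337182623033293/123341987155465697381
APPEND 2: p_16 = 2·1484666337182623033293 + 57007393481126100718 = 3026340067846372167304, q_16 = 2·123341987155465697381 + 4736017122782469763 = 251419991433713864525 → 3026340067846372167304/251419991433713864525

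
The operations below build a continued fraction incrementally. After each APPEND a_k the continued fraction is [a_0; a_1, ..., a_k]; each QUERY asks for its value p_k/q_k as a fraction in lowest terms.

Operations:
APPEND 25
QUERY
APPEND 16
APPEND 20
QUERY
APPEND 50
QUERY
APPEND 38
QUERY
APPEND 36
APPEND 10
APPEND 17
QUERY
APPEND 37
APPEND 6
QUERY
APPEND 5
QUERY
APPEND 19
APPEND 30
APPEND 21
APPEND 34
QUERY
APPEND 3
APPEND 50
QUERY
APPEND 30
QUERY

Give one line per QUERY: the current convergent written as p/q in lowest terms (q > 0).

APPEND 25: p_0 = 25·1 + 0 = 25, q_0 = 25·0 + 1 = 1 → 25/1
APPEND 16: p_1 = 16·25 + 1 = 401, q_1 = 16·1 + 0 = 16 → 401/16
APPEND 20: p_2 = 20·401 + 25 = 8045, q_2 = 20·16 + 1 = 321 → 8045/321
APPEND 50: p_3 = 50·8045 + 401 = 402651, q_3 = 50·321 + 16 = 16066 → 402651/16066
APPEND 38: p_4 = 38·402651 + 8045 = 15308783, q_4 = 38·16066 + 321 = 610829 → 15308783/610829
APPEND 36: p_5 = 36·15308783 + 402651 = 551518839, q_5 = 36·610829 + 16066 = 22005910 → 551518839/22005910
APPEND 10: p_6 = 10·551518839 + 15308783 = 5530497173, q_6 = 10·22005910 + 610829 = 220669929 → 5530497173/220669929
APPEND 17: p_7 = 17·5530497173 + 551518839 = 94569970780, q_7 = 17·220669929 + 22005910 = 3773394703 → 94569970780/3773394703
APPEND 37: p_8 = 37·94569970780 + 5530497173 = 3504619416033, q_8 = 37·3773394703 + 220669929 = 139836273940 → 3504619416033/139836273940
APPEND 6: p_9 = 6·3504619416033 + 94569970780 = 21122286466978, q_9 = 6·139836273940 + 3773394703 = 842791038343 → 21122286466978/842791038343
APPEND 5: p_10 = 5·21122286466978 + 3504619416033 = 109116051750923, q_10 = 5·842791038343 + 139836273940 = 4353791465655 → 109116051750923/4353791465655
APPEND 19: p_11 = 19·109116051750923 + 21122286466978 = 2094327269734515, q_11 = 19·4353791465655 + 842791038343 = 83564828885788 → 2094327269734515/83564828885788
APPEND 30: p_12 = 30·2094327269734515 + 109116051750923 = 62938934143786373, q_12 = 30·83564828885788 + 4353791465655 = 2511298658039295 → 62938934143786373/2511298658039295
APPEND 21: p_13 = 21·62938934143786373 + 2094327269734515 = 1323811944289248348, q_13 = 21·2511298658039295 + 83564828885788 = 52820836647710983 → 1323811944289248348/52820836647710983
APPEND 34: p_14 = 34·1323811944289248348 + 62938934143786373 = 45072545039978230205, q_14 = 34·52820836647710983 + 2511298658039295 = 1798419744680212717 → 45072545039978230205/1798419744680212717
APPEND 3: p_15 = 3·45072545039978230205 + 1323811944289248348 = 136541447064223938963, q_15 = 3·1798419744680212717 + 52820836647710983 = 5448080070688349134 → 136541447064223938963/5448080070688349134
APPEND 50: p_16 = 50·136541447064223938963 + 45072545039978230205 = 6872144898251175178355, q_16 = 50·5448080070688349134 + 1798419744680212717 = 274202423279097669417 → 6872144898251175178355/274202423279097669417
APPEND 30: p_17 = 30·6872144898251175178355 + 136541447064223938963 = 206300888394599479289613, q_17 = 30·274202423279097669417 + 5448080070688349134 = 8231520778443618431644 → 206300888394599479289613/8231520778443618431644

25/1
8045/321
402651/16066
15308783/610829
94569970780/3773394703
21122286466978/842791038343
109116051750923/4353791465655
45072545039978230205/1798419744680212717
6872144898251175178355/274202423279097669417
206300888394599479289613/8231520778443618431644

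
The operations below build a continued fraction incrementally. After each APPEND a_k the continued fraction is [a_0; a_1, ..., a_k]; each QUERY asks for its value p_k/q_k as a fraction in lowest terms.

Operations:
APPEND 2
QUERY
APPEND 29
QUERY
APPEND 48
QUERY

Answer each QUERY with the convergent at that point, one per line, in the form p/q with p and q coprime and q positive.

APPEND 2: p_0 = 2·1 + 0 = 2, q_0 = 2·0 + 1 = 1 → 2/1
APPEND 29: p_1 = 29·2 + 1 = 59, q_1 = 29·1 + 0 = 29 → 59/29
APPEND 48: p_2 = 48·59 + 2 = 2834, q_2 = 48·29 + 1 = 1393 → 2834/1393

2/1
59/29
2834/1393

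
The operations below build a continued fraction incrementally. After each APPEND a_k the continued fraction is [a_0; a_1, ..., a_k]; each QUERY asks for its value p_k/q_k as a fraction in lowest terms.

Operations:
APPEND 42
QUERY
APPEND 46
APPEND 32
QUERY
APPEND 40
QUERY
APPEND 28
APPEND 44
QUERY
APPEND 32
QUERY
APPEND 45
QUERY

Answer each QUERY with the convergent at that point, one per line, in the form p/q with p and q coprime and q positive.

APPEND 42: p_0 = 42·1 + 0 = 42, q_0 = 42·0 + 1 = 1 → 42/1
APPEND 46: p_1 = 46·42 + 1 = 1933, q_1 = 46·1 + 0 = 46 → 1933/46
APPEND 32: p_2 = 32·1933 + 42 = 61898, q_2 = 32·46 + 1 = 1473 → 61898/1473
APPEND 40: p_3 = 40·61898 + 1933 = 2477853, q_3 = 40·1473 + 46 = 58966 → 2477853/58966
APPEND 28: p_4 = 28·2477853 + 61898 = 69441782, q_4 = 28·58966 + 1473 = 1652521 → 69441782/1652521
APPEND 44: p_5 = 44·69441782 + 2477853 = 3057916261, q_5 = 44·1652521 + 58966 = 72769890 → 3057916261/72769890
APPEND 32: p_6 = 32·3057916261 + 69441782 = 97922762134, q_6 = 32·72769890 + 1652521 = 2330289001 → 97922762134/2330289001
APPEND 45: p_7 = 45·97922762134 + 3057916261 = 4409582212291, q_7 = 45·2330289001 + 72769890 = 104935774935 → 4409582212291/104935774935

42/1
61898/1473
2477853/58966
3057916261/72769890
97922762134/2330289001
4409582212291/104935774935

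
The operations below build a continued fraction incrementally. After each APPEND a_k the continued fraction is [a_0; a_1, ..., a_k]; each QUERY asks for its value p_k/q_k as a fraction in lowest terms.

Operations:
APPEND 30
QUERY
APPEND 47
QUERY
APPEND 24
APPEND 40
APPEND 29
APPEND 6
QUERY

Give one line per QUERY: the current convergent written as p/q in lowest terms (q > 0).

APPEND 30: p_0 = 30·1 + 0 = 30, q_0 = 30·0 + 1 = 1 → 30/1
APPEND 47: p_1 = 47·30 + 1 = 1411, q_1 = 47·1 + 0 = 47 → 1411/47
APPEND 24: p_2 = 24·1411 + 30 = 33894, q_2 = 24·47 + 1 = 1129 → 33894/1129
APPEND 40: p_3 = 40·33894 + 1411 = 1357171, q_3 = 40·1129 + 47 = 45207 → 1357171/45207
APPEND 29: p_4 = 29·1357171 + 33894 = 39391853, q_4 = 29·45207 + 1129 = 1312132 → 39391853/1312132
APPEND 6: p_5 = 6·39391853 + 1357171 = 237708289, q_5 = 6·1312132 + 45207 = 7917999 → 237708289/7917999

30/1
1411/47
237708289/7917999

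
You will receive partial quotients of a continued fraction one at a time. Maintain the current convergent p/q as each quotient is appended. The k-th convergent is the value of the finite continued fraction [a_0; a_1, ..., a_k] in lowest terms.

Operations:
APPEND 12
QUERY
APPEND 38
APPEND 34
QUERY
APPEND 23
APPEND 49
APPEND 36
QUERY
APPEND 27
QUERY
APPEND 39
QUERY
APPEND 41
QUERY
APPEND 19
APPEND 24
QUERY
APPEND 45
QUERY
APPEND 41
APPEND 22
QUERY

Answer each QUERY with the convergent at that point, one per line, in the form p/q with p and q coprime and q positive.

12/1
15550/1293
632618655/52602953
17098266478/1421740097
667465011297/55500466736
27383163729655/2276940876273
12530124984723463/1041893991658425
564376571888430577/46928547001745048
509907707164916727217/42399399610392263694

APPEND 12: p_0 = 12·1 + 0 = 12, q_0 = 12·0 + 1 = 1 → 12/1
APPEND 38: p_1 = 38·12 + 1 = 457, q_1 = 38·1 + 0 = 38 → 457/38
APPEND 34: p_2 = 34·457 + 12 = 15550, q_2 = 34·38 + 1 = 1293 → 15550/1293
APPEND 23: p_3 = 23·15550 + 457 = 358107, q_3 = 23·1293 + 38 = 29777 → 358107/29777
APPEND 49: p_4 = 49·358107 + 15550 = 17562793, q_4 = 49·29777 + 1293 = 1460366 → 17562793/1460366
APPEND 36: p_5 = 36·17562793 + 358107 = 632618655, q_5 = 36·1460366 + 29777 = 52602953 → 632618655/52602953
APPEND 27: p_6 = 27·632618655 + 17562793 = 17098266478, q_6 = 27·52602953 + 1460366 = 1421740097 → 17098266478/1421740097
APPEND 39: p_7 = 39·17098266478 + 632618655 = 667465011297, q_7 = 39·1421740097 + 52602953 = 55500466736 → 667465011297/55500466736
APPEND 41: p_8 = 41·667465011297 + 17098266478 = 27383163729655, q_8 = 41·55500466736 + 1421740097 = 2276940876273 → 27383163729655/2276940876273
APPEND 19: p_9 = 19·27383163729655 + 667465011297 = 520947575874742, q_9 = 19·2276940876273 + 55500466736 = 43317377115923 → 520947575874742/43317377115923
APPEND 24: p_10 = 24·520947575874742 + 27383163729655 = 12530124984723463, q_10 = 24·43317377115923 + 2276940876273 = 1041893991658425 → 12530124984723463/1041893991658425
APPEND 45: p_11 = 45·12530124984723463 + 520947575874742 = 564376571888430577, q_11 = 45·1041893991658425 + 43317377115923 = 46928547001745048 → 564376571888430577/46928547001745048
APPEND 41: p_12 = 41·564376571888430577 + 12530124984723463 = 23151969572410377120, q_12 = 41·46928547001745048 + 1041893991658425 = 1925112321063205393 → 23151969572410377120/1925112321063205393
APPEND 22: p_13 = 22·23151969572410377120 + 564376571888430577 = 509907707164916727217, q_13 = 22·1925112321063205393 + 46928547001745048 = 42399399610392263694 → 509907707164916727217/42399399610392263694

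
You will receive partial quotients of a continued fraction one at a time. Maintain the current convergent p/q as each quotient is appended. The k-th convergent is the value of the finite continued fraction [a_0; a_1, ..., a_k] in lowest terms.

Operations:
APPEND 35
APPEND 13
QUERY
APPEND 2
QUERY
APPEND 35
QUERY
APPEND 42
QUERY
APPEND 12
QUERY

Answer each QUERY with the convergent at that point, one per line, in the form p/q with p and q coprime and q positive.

456/13
947/27
33601/958
1412189/40263
16979869/484114

APPEND 35: p_0 = 35·1 + 0 = 35, q_0 = 35·0 + 1 = 1 → 35/1
APPEND 13: p_1 = 13·35 + 1 = 456, q_1 = 13·1 + 0 = 13 → 456/13
APPEND 2: p_2 = 2·456 + 35 = 947, q_2 = 2·13 + 1 = 27 → 947/27
APPEND 35: p_3 = 35·947 + 456 = 33601, q_3 = 35·27 + 13 = 958 → 33601/958
APPEND 42: p_4 = 42·33601 + 947 = 1412189, q_4 = 42·958 + 27 = 40263 → 1412189/40263
APPEND 12: p_5 = 12·1412189 + 33601 = 16979869, q_5 = 12·40263 + 958 = 484114 → 16979869/484114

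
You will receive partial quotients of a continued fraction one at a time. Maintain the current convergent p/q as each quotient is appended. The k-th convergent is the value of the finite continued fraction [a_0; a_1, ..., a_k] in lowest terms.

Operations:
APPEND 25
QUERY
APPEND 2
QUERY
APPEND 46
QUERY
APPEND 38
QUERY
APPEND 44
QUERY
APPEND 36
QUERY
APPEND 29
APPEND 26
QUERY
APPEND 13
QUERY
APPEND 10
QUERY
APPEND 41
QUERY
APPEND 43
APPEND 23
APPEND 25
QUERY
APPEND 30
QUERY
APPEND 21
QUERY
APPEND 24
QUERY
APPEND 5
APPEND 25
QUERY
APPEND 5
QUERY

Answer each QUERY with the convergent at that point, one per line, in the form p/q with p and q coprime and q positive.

25/1
51/2
2371/93
90149/3536
3968927/155677
142971521/5607908
108046690457/4238018142
1408757118977/55257020855
14195617880227/556808226692
583429090208284/22884394315227
14473134109432995964/567693509795997603
434771944581507325301/17053473650841216736
9144683970321086827285/358690640177461549059
219907187232287591180141/8625628837909918394152
27936922690526263659379891/1095796499581086256389627
140793294072763077339627445/5522469332735158335467954

APPEND 25: p_0 = 25·1 + 0 = 25, q_0 = 25·0 + 1 = 1 → 25/1
APPEND 2: p_1 = 2·25 + 1 = 51, q_1 = 2·1 + 0 = 2 → 51/2
APPEND 46: p_2 = 46·51 + 25 = 2371, q_2 = 46·2 + 1 = 93 → 2371/93
APPEND 38: p_3 = 38·2371 + 51 = 90149, q_3 = 38·93 + 2 = 3536 → 90149/3536
APPEND 44: p_4 = 44·90149 + 2371 = 3968927, q_4 = 44·3536 + 93 = 155677 → 3968927/155677
APPEND 36: p_5 = 36·3968927 + 90149 = 142971521, q_5 = 36·155677 + 3536 = 5607908 → 142971521/5607908
APPEND 29: p_6 = 29·142971521 + 3968927 = 4150143036, q_6 = 29·5607908 + 155677 = 162785009 → 4150143036/162785009
APPEND 26: p_7 = 26·4150143036 + 142971521 = 108046690457, q_7 = 26·162785009 + 5607908 = 4238018142 → 108046690457/4238018142
APPEND 13: p_8 = 13·108046690457 + 4150143036 = 1408757118977, q_8 = 13·4238018142 + 162785009 = 55257020855 → 1408757118977/55257020855
APPEND 10: p_9 = 10·1408757118977 + 108046690457 = 14195617880227, q_9 = 10·55257020855 + 4238018142 = 556808226692 → 14195617880227/556808226692
APPEND 41: p_10 = 41·14195617880227 + 1408757118977 = 583429090208284, q_10 = 41·556808226692 + 55257020855 = 22884394315227 → 583429090208284/22884394315227
APPEND 43: p_11 = 43·583429090208284 + 14195617880227 = 25101646496836439, q_11 = 43·22884394315227 + 556808226692 = 984585763781453 → 25101646496836439/984585763781453
APPEND 23: p_12 = 23·25101646496836439 + 583429090208284 = 577921298517446381, q_12 = 23·984585763781453 + 22884394315227 = 22668356961288646 → 577921298517446381/22668356961288646
APPEND 25: p_13 = 25·577921298517446381 + 25101646496836439 = 14473134109432995964, q_13 = 25·22668356961288646 + 984585763781453 = 567693509795997603 → 14473134109432995964/567693509795997603
APPEND 30: p_14 = 30·14473134109432995964 + 577921298517446381 = 434771944581507325301, q_14 = 30·567693509795997603 + 22668356961288646 = 17053473650841216736 → 434771944581507325301/17053473650841216736
APPEND 21: p_15 = 21·434771944581507325301 + 14473134109432995964 = 9144683970321086827285, q_15 = 21·17053473650841216736 + 567693509795997603 = 358690640177461549059 → 9144683970321086827285/358690640177461549059
APPEND 24: p_16 = 24·9144683970321086827285 + 434771944581507325301 = 219907187232287591180141, q_16 = 24·358690640177461549059 + 17053473650841216736 = 8625628837909918394152 → 219907187232287591180141/8625628837909918394152
APPEND 5: p_17 = 5·219907187232287591180141 + 9144683970321086827285 = 1108680620131759042727990, q_17 = 5·8625628837909918394152 + 358690640177461549059 = 43486834829727053519819 → 1108680620131759042727990/43486834829727053519819
APPEND 25: p_18 = 25·1108680620131759042727990 + 219907187232287591180141 = 27936922690526263659379891, q_18 = 25·43486834829727053519819 + 8625628837909918394152 = 1095796499581086256389627 → 27936922690526263659379891/1095796499581086256389627
APPEND 5: p_19 = 5·27936922690526263659379891 + 1108680620131759042727990 = 140793294072763077339627445, q_19 = 5·1095796499581086256389627 + 43486834829727053519819 = 5522469332735158335467954 → 140793294072763077339627445/5522469332735158335467954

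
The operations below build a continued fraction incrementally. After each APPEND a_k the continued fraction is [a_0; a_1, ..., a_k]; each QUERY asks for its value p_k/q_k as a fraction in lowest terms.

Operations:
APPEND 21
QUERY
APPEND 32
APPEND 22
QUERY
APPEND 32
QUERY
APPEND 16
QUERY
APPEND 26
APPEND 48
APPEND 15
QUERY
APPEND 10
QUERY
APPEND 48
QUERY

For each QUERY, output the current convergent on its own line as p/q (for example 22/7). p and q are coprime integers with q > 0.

APPEND 21: p_0 = 21·1 + 0 = 21, q_0 = 21·0 + 1 = 1 → 21/1
APPEND 32: p_1 = 32·21 + 1 = 673, q_1 = 32·1 + 0 = 32 → 673/32
APPEND 22: p_2 = 22·673 + 21 = 14827, q_2 = 22·32 + 1 = 705 → 14827/705
APPEND 32: p_3 = 32·14827 + 673 = 475137, q_3 = 32·705 + 32 = 22592 → 475137/22592
APPEND 16: p_4 = 16·475137 + 14827 = 7617019, q_4 = 16·22592 + 705 = 362177 → 7617019/362177
APPEND 26: p_5 = 26·7617019 + 475137 = 198517631, q_5 = 26·362177 + 22592 = 9439194 → 198517631/9439194
APPEND 48: p_6 = 48·198517631 + 7617019 = 9536463307, q_6 = 48·9439194 + 362177 = 453443489 → 9536463307/453443489
APPEND 15: p_7 = 15·9536463307 + 198517631 = 143245467236, q_7 = 15·453443489 + 9439194 = 6811091529 → 143245467236/6811091529
APPEND 10: p_8 = 10·143245467236 + 9536463307 = 1441991135667, q_8 = 10·6811091529 + 453443489 = 68564358779 → 1441991135667/68564358779
APPEND 48: p_9 = 48·1441991135667 + 143245467236 = 69358819979252, q_9 = 48·68564358779 + 6811091529 = 3297900312921 → 69358819979252/3297900312921

21/1
14827/705
475137/22592
7617019/362177
143245467236/6811091529
1441991135667/68564358779
69358819979252/3297900312921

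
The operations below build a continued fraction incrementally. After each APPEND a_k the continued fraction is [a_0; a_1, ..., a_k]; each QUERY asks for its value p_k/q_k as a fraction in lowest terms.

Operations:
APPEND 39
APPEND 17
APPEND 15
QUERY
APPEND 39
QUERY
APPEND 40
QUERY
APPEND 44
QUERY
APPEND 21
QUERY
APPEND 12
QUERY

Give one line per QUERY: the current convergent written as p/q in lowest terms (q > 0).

APPEND 39: p_0 = 39·1 + 0 = 39, q_0 = 39·0 + 1 = 1 → 39/1
APPEND 17: p_1 = 17·39 + 1 = 664, q_1 = 17·1 + 0 = 17 → 664/17
APPEND 15: p_2 = 15·664 + 39 = 9999, q_2 = 15·17 + 1 = 256 → 9999/256
APPEND 39: p_3 = 39·9999 + 664 = 390625, q_3 = 39·256 + 17 = 10001 → 390625/10001
APPEND 40: p_4 = 40·390625 + 9999 = 15634999, q_4 = 40·10001 + 256 = 400296 → 15634999/400296
APPEND 44: p_5 = 44·15634999 + 390625 = 688330581, q_5 = 44·400296 + 10001 = 17623025 → 688330581/17623025
APPEND 21: p_6 = 21·688330581 + 15634999 = 14470577200, q_6 = 21·17623025 + 400296 = 370483821 → 14470577200/370483821
APPEND 12: p_7 = 12·14470577200 + 688330581 = 174335256981, q_7 = 12·370483821 + 17623025 = 4463428877 → 174335256981/4463428877

9999/256
390625/10001
15634999/400296
688330581/17623025
14470577200/370483821
174335256981/4463428877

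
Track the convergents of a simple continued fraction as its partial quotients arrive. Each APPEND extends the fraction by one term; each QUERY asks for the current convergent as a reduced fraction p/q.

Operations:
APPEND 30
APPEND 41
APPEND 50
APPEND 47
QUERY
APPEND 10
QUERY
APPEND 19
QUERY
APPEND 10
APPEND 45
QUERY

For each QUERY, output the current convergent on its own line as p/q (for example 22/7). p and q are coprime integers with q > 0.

2895491/96438
29016490/966431
554208801/18458627
251253911301/8368330172

APPEND 30: p_0 = 30·1 + 0 = 30, q_0 = 30·0 + 1 = 1 → 30/1
APPEND 41: p_1 = 41·30 + 1 = 1231, q_1 = 41·1 + 0 = 41 → 1231/41
APPEND 50: p_2 = 50·1231 + 30 = 61580, q_2 = 50·41 + 1 = 2051 → 61580/2051
APPEND 47: p_3 = 47·61580 + 1231 = 2895491, q_3 = 47·2051 + 41 = 96438 → 2895491/96438
APPEND 10: p_4 = 10·2895491 + 61580 = 29016490, q_4 = 10·96438 + 2051 = 966431 → 29016490/966431
APPEND 19: p_5 = 19·29016490 + 2895491 = 554208801, q_5 = 19·966431 + 96438 = 18458627 → 554208801/18458627
APPEND 10: p_6 = 10·554208801 + 29016490 = 5571104500, q_6 = 10·18458627 + 966431 = 185552701 → 5571104500/185552701
APPEND 45: p_7 = 45·5571104500 + 554208801 = 251253911301, q_7 = 45·185552701 + 18458627 = 8368330172 → 251253911301/8368330172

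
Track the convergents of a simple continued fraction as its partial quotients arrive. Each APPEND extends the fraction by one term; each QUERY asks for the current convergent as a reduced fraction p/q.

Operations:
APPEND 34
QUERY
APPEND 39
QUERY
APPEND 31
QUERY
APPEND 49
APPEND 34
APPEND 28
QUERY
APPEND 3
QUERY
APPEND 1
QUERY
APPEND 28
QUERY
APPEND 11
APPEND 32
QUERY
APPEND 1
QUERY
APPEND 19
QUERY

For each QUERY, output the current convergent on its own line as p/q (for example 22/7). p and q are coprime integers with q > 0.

34/1
1327/39
41171/1210
1924979606/56574417
5843615993/171741647
7768595599/228316064
223364292765/6564591439
79096190405213/2324606892015
81560966221227/2397045713908
1628754548608526/47868475456267

APPEND 34: p_0 = 34·1 + 0 = 34, q_0 = 34·0 + 1 = 1 → 34/1
APPEND 39: p_1 = 39·34 + 1 = 1327, q_1 = 39·1 + 0 = 39 → 1327/39
APPEND 31: p_2 = 31·1327 + 34 = 41171, q_2 = 31·39 + 1 = 1210 → 41171/1210
APPEND 49: p_3 = 49·41171 + 1327 = 2018706, q_3 = 49·1210 + 39 = 59329 → 2018706/59329
APPEND 34: p_4 = 34·2018706 + 41171 = 68677175, q_4 = 34·59329 + 1210 = 2018396 → 68677175/2018396
APPEND 28: p_5 = 28·68677175 + 2018706 = 1924979606, q_5 = 28·2018396 + 59329 = 56574417 → 1924979606/56574417
APPEND 3: p_6 = 3·1924979606 + 68677175 = 5843615993, q_6 = 3·56574417 + 2018396 = 171741647 → 5843615993/171741647
APPEND 1: p_7 = 1·5843615993 + 1924979606 = 7768595599, q_7 = 1·171741647 + 56574417 = 228316064 → 7768595599/228316064
APPEND 28: p_8 = 28·7768595599 + 5843615993 = 223364292765, q_8 = 28·228316064 + 171741647 = 6564591439 → 223364292765/6564591439
APPEND 11: p_9 = 11·223364292765 + 7768595599 = 2464775816014, q_9 = 11·6564591439 + 228316064 = 72438821893 → 2464775816014/72438821893
APPEND 32: p_10 = 32·2464775816014 + 223364292765 = 79096190405213, q_10 = 32·72438821893 + 6564591439 = 2324606892015 → 79096190405213/2324606892015
APPEND 1: p_11 = 1·79096190405213 + 2464775816014 = 81560966221227, q_11 = 1·2324606892015 + 72438821893 = 2397045713908 → 81560966221227/2397045713908
APPEND 19: p_12 = 19·81560966221227 + 79096190405213 = 1628754548608526, q_12 = 19·2397045713908 + 2324606892015 = 47868475456267 → 1628754548608526/47868475456267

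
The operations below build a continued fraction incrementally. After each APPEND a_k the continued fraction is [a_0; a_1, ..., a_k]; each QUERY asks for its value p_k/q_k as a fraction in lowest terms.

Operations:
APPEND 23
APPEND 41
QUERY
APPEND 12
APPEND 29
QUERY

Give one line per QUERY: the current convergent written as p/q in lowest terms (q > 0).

944/41
330123/14338

APPEND 23: p_0 = 23·1 + 0 = 23, q_0 = 23·0 + 1 = 1 → 23/1
APPEND 41: p_1 = 41·23 + 1 = 944, q_1 = 41·1 + 0 = 41 → 944/41
APPEND 12: p_2 = 12·944 + 23 = 11351, q_2 = 12·41 + 1 = 493 → 11351/493
APPEND 29: p_3 = 29·11351 + 944 = 330123, q_3 = 29·493 + 41 = 14338 → 330123/14338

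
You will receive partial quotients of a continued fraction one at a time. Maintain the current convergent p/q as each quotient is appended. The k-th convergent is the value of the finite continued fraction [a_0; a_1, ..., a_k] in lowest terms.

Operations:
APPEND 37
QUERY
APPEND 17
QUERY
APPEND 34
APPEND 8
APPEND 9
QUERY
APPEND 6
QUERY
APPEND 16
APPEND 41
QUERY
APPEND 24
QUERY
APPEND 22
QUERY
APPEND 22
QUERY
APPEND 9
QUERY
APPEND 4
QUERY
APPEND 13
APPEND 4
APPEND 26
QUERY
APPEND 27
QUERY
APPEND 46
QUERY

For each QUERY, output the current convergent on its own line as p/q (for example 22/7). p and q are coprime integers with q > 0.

APPEND 37: p_0 = 37·1 + 0 = 37, q_0 = 37·0 + 1 = 1 → 37/1
APPEND 17: p_1 = 17·37 + 1 = 630, q_1 = 17·1 + 0 = 17 → 630/17
APPEND 34: p_2 = 34·630 + 37 = 21457, q_2 = 34·17 + 1 = 579 → 21457/579
APPEND 8: p_3 = 8·21457 + 630 = 172286, q_3 = 8·579 + 17 = 4649 → 172286/4649
APPEND 9: p_4 = 9·172286 + 21457 = 1572031, q_4 = 9·4649 + 579 = 42420 → 1572031/42420
APPEND 6: p_5 = 6·1572031 + 172286 = 9604472, q_5 = 6·42420 + 4649 = 259169 → 9604472/259169
APPEND 16: p_6 = 16·9604472 + 1572031 = 155243583, q_6 = 16·259169 + 42420 = 4189124 → 155243583/4189124
APPEND 41: p_7 = 41·155243583 + 9604472 = 6374591375, q_7 = 41·4189124 + 259169 = 172013253 → 6374591375/172013253
APPEND 24: p_8 = 24·6374591375 + 155243583 = 153145436583, q_8 = 24·172013253 + 4189124 = 4132507196 → 153145436583/4132507196
APPEND 22: p_9 = 22·153145436583 + 6374591375 = 3375574196201, q_9 = 22·4132507196 + 172013253 = 91087171565 → 3375574196201/91087171565
APPEND 22: p_10 = 22·3375574196201 + 153145436583 = 74415777753005, q_10 = 22·91087171565 + 4132507196 = 2008050281626 → 74415777753005/2008050281626
APPEND 9: p_11 = 9·74415777753005 + 3375574196201 = 673117573973246, q_11 = 9·2008050281626 + 91087171565 = 18163539706199 → 673117573973246/18163539706199
APPEND 4: p_12 = 4·673117573973246 + 74415777753005 = 2766886073645989, q_12 = 4·18163539706199 + 2008050281626 = 74662209106422 → 2766886073645989/74662209106422
APPEND 13: p_13 = 13·2766886073645989 + 673117573973246 = 36642636531371103, q_13 = 13·74662209106422 + 18163539706199 = 988772258089685 → 36642636531371103/988772258089685
APPEND 4: p_14 = 4·36642636531371103 + 2766886073645989 = 149337432199130401, q_14 = 4·988772258089685 + 74662209106422 = 4029751241465162 → 149337432199130401/4029751241465162
APPEND 26: p_15 = 26·149337432199130401 + 36642636531371103 = 3919415873708761529, q_15 = 26·4029751241465162 + 988772258089685 = 105762304536183897 → 3919415873708761529/105762304536183897
APPEND 27: p_16 = 27·3919415873708761529 + 149337432199130401 = 105973566022335691684, q_16 = 27·105762304536183897 + 4029751241465162 = 2859611973718430381 → 105973566022335691684/2859611973718430381
APPEND 46: p_17 = 46·105973566022335691684 + 3919415873708761529 = 4878703452901150578993, q_17 = 46·2859611973718430381 + 105762304536183897 = 131647913095583981423 → 4878703452901150578993/131647913095583981423

37/1
630/17
1572031/42420
9604472/259169
6374591375/172013253
153145436583/4132507196
3375574196201/91087171565
74415777753005/2008050281626
673117573973246/18163539706199
2766886073645989/74662209106422
3919415873708761529/105762304536183897
105973566022335691684/2859611973718430381
4878703452901150578993/131647913095583981423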